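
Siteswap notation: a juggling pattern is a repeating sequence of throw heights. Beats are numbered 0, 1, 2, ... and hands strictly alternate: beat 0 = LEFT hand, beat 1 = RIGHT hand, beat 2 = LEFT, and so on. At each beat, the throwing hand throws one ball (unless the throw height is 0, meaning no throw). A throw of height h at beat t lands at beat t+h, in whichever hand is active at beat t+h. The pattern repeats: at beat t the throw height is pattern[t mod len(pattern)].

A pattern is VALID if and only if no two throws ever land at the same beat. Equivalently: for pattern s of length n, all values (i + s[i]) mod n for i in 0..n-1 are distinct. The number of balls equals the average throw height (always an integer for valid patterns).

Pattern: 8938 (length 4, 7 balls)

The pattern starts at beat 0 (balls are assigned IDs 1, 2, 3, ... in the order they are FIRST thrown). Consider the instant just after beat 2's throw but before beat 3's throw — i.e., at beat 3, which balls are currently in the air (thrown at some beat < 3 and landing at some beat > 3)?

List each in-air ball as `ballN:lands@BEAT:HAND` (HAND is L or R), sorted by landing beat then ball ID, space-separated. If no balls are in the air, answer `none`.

Beat 0 (L): throw ball1 h=8 -> lands@8:L; in-air after throw: [b1@8:L]
Beat 1 (R): throw ball2 h=9 -> lands@10:L; in-air after throw: [b1@8:L b2@10:L]
Beat 2 (L): throw ball3 h=3 -> lands@5:R; in-air after throw: [b3@5:R b1@8:L b2@10:L]
Beat 3 (R): throw ball4 h=8 -> lands@11:R; in-air after throw: [b3@5:R b1@8:L b2@10:L b4@11:R]

Answer: ball3:lands@5:R ball1:lands@8:L ball2:lands@10:L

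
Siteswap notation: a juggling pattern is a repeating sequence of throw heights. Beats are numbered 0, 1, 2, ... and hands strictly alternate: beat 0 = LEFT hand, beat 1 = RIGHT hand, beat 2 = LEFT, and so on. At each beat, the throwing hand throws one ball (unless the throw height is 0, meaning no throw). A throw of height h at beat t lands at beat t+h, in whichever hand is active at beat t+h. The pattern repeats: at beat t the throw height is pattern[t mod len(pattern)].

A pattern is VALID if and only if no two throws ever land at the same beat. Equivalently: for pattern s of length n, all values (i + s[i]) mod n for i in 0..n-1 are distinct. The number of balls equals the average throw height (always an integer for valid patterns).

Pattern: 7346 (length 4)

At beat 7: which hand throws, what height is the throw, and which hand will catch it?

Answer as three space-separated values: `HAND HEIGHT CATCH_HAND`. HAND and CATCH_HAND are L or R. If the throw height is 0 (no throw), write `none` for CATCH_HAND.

Beat 7: 7 mod 2 = 1, so hand = R
Throw height = pattern[7 mod 4] = pattern[3] = 6
Lands at beat 7+6=13, 13 mod 2 = 1, so catch hand = R

Answer: R 6 R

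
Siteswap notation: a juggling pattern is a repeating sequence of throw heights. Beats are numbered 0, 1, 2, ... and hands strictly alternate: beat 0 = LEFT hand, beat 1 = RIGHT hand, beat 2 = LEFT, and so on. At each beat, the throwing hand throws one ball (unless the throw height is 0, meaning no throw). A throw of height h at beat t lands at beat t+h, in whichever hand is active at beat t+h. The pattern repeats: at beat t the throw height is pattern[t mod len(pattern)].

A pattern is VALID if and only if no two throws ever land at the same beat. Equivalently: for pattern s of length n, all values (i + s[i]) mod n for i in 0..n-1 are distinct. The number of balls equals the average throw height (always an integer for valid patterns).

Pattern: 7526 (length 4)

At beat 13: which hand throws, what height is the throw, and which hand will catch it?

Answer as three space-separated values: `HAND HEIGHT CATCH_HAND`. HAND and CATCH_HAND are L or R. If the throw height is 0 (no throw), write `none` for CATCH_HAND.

Beat 13: 13 mod 2 = 1, so hand = R
Throw height = pattern[13 mod 4] = pattern[1] = 5
Lands at beat 13+5=18, 18 mod 2 = 0, so catch hand = L

Answer: R 5 L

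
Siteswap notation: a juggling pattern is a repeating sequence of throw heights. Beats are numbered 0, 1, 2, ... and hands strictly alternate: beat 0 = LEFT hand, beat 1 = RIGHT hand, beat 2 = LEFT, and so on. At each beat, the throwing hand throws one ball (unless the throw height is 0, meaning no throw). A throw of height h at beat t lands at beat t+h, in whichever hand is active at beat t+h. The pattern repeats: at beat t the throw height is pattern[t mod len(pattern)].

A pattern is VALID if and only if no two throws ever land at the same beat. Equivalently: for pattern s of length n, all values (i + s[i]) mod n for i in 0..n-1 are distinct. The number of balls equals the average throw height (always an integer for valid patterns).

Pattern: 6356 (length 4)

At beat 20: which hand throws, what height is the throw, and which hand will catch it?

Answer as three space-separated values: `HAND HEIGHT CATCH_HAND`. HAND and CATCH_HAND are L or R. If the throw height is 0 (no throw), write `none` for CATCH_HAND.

Beat 20: 20 mod 2 = 0, so hand = L
Throw height = pattern[20 mod 4] = pattern[0] = 6
Lands at beat 20+6=26, 26 mod 2 = 0, so catch hand = L

Answer: L 6 L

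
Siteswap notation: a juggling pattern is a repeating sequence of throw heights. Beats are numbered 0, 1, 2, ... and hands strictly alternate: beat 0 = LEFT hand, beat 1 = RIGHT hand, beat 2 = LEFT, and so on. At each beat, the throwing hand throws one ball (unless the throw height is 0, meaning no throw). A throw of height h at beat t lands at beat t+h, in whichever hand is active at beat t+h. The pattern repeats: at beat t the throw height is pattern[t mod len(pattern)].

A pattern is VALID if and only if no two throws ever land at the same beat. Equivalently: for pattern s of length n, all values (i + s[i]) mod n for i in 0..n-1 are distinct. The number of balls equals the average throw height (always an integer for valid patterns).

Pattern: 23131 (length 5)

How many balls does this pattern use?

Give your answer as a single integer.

Answer: 2

Derivation:
Pattern = [2, 3, 1, 3, 1], length n = 5
  position 0: throw height = 2, running sum = 2
  position 1: throw height = 3, running sum = 5
  position 2: throw height = 1, running sum = 6
  position 3: throw height = 3, running sum = 9
  position 4: throw height = 1, running sum = 10
Total sum = 10; balls = sum / n = 10 / 5 = 2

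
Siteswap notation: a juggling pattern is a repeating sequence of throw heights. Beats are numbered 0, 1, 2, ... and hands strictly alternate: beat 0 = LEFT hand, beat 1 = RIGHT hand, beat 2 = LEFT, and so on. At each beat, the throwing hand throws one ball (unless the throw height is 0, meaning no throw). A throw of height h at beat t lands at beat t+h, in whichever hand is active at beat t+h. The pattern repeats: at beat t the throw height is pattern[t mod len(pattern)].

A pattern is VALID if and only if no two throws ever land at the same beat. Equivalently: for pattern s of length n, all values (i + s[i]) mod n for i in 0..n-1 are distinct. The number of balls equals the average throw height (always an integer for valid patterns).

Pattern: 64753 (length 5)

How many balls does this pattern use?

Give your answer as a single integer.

Pattern = [6, 4, 7, 5, 3], length n = 5
  position 0: throw height = 6, running sum = 6
  position 1: throw height = 4, running sum = 10
  position 2: throw height = 7, running sum = 17
  position 3: throw height = 5, running sum = 22
  position 4: throw height = 3, running sum = 25
Total sum = 25; balls = sum / n = 25 / 5 = 5

Answer: 5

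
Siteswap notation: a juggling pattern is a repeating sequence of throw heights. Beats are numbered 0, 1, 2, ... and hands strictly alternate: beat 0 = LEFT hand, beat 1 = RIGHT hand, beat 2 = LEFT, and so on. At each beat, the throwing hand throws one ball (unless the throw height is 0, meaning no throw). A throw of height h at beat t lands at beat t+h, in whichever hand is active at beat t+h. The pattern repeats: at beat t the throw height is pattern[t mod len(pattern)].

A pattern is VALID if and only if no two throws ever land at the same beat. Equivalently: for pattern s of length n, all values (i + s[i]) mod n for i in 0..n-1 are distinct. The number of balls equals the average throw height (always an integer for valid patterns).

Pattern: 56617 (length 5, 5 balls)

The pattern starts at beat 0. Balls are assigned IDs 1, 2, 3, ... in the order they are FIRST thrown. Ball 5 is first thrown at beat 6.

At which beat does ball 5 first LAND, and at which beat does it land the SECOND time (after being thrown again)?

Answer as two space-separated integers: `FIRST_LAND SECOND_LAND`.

Beat 0 (L): throw ball1 h=5 -> lands@5:R; in-air after throw: [b1@5:R]
Beat 1 (R): throw ball2 h=6 -> lands@7:R; in-air after throw: [b1@5:R b2@7:R]
Beat 2 (L): throw ball3 h=6 -> lands@8:L; in-air after throw: [b1@5:R b2@7:R b3@8:L]
Beat 3 (R): throw ball4 h=1 -> lands@4:L; in-air after throw: [b4@4:L b1@5:R b2@7:R b3@8:L]
Beat 4 (L): throw ball4 h=7 -> lands@11:R; in-air after throw: [b1@5:R b2@7:R b3@8:L b4@11:R]
Beat 5 (R): throw ball1 h=5 -> lands@10:L; in-air after throw: [b2@7:R b3@8:L b1@10:L b4@11:R]
Beat 6 (L): throw ball5 h=6 -> lands@12:L; in-air after throw: [b2@7:R b3@8:L b1@10:L b4@11:R b5@12:L]
Beat 7 (R): throw ball2 h=6 -> lands@13:R; in-air after throw: [b3@8:L b1@10:L b4@11:R b5@12:L b2@13:R]
Beat 8 (L): throw ball3 h=1 -> lands@9:R; in-air after throw: [b3@9:R b1@10:L b4@11:R b5@12:L b2@13:R]
Beat 9 (R): throw ball3 h=7 -> lands@16:L; in-air after throw: [b1@10:L b4@11:R b5@12:L b2@13:R b3@16:L]
Beat 10 (L): throw ball1 h=5 -> lands@15:R; in-air after throw: [b4@11:R b5@12:L b2@13:R b1@15:R b3@16:L]
Beat 11 (R): throw ball4 h=6 -> lands@17:R; in-air after throw: [b5@12:L b2@13:R b1@15:R b3@16:L b4@17:R]
Beat 12 (L): throw ball5 h=6 -> lands@18:L; in-air after throw: [b2@13:R b1@15:R b3@16:L b4@17:R b5@18:L]
Beat 13 (R): throw ball2 h=1 -> lands@14:L; in-air after throw: [b2@14:L b1@15:R b3@16:L b4@17:R b5@18:L]
Beat 14 (L): throw ball2 h=7 -> lands@21:R; in-air after throw: [b1@15:R b3@16:L b4@17:R b5@18:L b2@21:R]
Beat 15 (R): throw ball1 h=5 -> lands@20:L; in-air after throw: [b3@16:L b4@17:R b5@18:L b1@20:L b2@21:R]
Beat 16 (L): throw ball3 h=6 -> lands@22:L; in-air after throw: [b4@17:R b5@18:L b1@20:L b2@21:R b3@22:L]
Beat 17 (R): throw ball4 h=6 -> lands@23:R; in-air after throw: [b5@18:L b1@20:L b2@21:R b3@22:L b4@23:R]
Beat 18 (L): throw ball5 h=1 -> lands@19:R; in-air after throw: [b5@19:R b1@20:L b2@21:R b3@22:L b4@23:R]
Ball 5: thrown@6 h=6 -> first land @12; rethrown@12 h=6 -> second land @18

Answer: 12 18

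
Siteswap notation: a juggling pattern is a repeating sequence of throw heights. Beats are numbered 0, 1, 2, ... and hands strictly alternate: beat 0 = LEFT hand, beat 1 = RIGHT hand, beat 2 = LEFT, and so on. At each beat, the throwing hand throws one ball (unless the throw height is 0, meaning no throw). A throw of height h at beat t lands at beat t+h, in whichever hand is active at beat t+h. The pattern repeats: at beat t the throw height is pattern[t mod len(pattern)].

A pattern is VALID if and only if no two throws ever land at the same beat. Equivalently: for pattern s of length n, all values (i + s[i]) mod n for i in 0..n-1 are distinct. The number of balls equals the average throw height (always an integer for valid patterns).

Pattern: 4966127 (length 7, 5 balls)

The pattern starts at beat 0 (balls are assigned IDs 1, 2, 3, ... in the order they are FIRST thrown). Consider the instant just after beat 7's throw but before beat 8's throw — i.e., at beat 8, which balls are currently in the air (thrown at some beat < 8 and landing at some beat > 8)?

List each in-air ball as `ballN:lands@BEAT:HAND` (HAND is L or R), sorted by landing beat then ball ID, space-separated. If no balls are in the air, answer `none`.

Beat 0 (L): throw ball1 h=4 -> lands@4:L; in-air after throw: [b1@4:L]
Beat 1 (R): throw ball2 h=9 -> lands@10:L; in-air after throw: [b1@4:L b2@10:L]
Beat 2 (L): throw ball3 h=6 -> lands@8:L; in-air after throw: [b1@4:L b3@8:L b2@10:L]
Beat 3 (R): throw ball4 h=6 -> lands@9:R; in-air after throw: [b1@4:L b3@8:L b4@9:R b2@10:L]
Beat 4 (L): throw ball1 h=1 -> lands@5:R; in-air after throw: [b1@5:R b3@8:L b4@9:R b2@10:L]
Beat 5 (R): throw ball1 h=2 -> lands@7:R; in-air after throw: [b1@7:R b3@8:L b4@9:R b2@10:L]
Beat 6 (L): throw ball5 h=7 -> lands@13:R; in-air after throw: [b1@7:R b3@8:L b4@9:R b2@10:L b5@13:R]
Beat 7 (R): throw ball1 h=4 -> lands@11:R; in-air after throw: [b3@8:L b4@9:R b2@10:L b1@11:R b5@13:R]
Beat 8 (L): throw ball3 h=9 -> lands@17:R; in-air after throw: [b4@9:R b2@10:L b1@11:R b5@13:R b3@17:R]

Answer: ball4:lands@9:R ball2:lands@10:L ball1:lands@11:R ball5:lands@13:R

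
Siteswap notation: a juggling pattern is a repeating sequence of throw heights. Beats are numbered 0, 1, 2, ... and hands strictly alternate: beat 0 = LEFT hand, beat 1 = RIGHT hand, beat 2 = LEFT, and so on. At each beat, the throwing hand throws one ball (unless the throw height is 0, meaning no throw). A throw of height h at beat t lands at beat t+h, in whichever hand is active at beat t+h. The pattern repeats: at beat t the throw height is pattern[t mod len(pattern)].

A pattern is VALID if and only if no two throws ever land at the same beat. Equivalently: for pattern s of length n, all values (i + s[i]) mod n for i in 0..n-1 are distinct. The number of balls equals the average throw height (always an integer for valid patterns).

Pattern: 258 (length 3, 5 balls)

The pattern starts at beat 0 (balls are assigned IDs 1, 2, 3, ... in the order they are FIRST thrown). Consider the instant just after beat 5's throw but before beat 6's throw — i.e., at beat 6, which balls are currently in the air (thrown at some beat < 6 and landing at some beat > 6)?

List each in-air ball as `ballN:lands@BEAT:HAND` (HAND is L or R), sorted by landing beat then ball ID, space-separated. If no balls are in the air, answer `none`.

Beat 0 (L): throw ball1 h=2 -> lands@2:L; in-air after throw: [b1@2:L]
Beat 1 (R): throw ball2 h=5 -> lands@6:L; in-air after throw: [b1@2:L b2@6:L]
Beat 2 (L): throw ball1 h=8 -> lands@10:L; in-air after throw: [b2@6:L b1@10:L]
Beat 3 (R): throw ball3 h=2 -> lands@5:R; in-air after throw: [b3@5:R b2@6:L b1@10:L]
Beat 4 (L): throw ball4 h=5 -> lands@9:R; in-air after throw: [b3@5:R b2@6:L b4@9:R b1@10:L]
Beat 5 (R): throw ball3 h=8 -> lands@13:R; in-air after throw: [b2@6:L b4@9:R b1@10:L b3@13:R]
Beat 6 (L): throw ball2 h=2 -> lands@8:L; in-air after throw: [b2@8:L b4@9:R b1@10:L b3@13:R]

Answer: ball4:lands@9:R ball1:lands@10:L ball3:lands@13:R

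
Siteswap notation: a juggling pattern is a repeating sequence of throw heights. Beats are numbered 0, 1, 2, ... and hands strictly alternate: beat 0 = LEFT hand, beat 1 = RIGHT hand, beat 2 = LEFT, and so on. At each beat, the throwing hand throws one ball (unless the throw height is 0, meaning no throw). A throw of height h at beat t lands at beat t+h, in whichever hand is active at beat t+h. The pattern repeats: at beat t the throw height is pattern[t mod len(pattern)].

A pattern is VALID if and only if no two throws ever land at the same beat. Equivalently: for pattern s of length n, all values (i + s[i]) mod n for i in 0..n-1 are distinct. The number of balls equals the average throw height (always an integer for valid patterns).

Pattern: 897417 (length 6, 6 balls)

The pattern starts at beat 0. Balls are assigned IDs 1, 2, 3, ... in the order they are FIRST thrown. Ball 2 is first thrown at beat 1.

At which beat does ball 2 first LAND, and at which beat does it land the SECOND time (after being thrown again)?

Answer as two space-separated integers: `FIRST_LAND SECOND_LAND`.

Answer: 10 11

Derivation:
Beat 0 (L): throw ball1 h=8 -> lands@8:L; in-air after throw: [b1@8:L]
Beat 1 (R): throw ball2 h=9 -> lands@10:L; in-air after throw: [b1@8:L b2@10:L]
Beat 2 (L): throw ball3 h=7 -> lands@9:R; in-air after throw: [b1@8:L b3@9:R b2@10:L]
Beat 3 (R): throw ball4 h=4 -> lands@7:R; in-air after throw: [b4@7:R b1@8:L b3@9:R b2@10:L]
Beat 4 (L): throw ball5 h=1 -> lands@5:R; in-air after throw: [b5@5:R b4@7:R b1@8:L b3@9:R b2@10:L]
Beat 5 (R): throw ball5 h=7 -> lands@12:L; in-air after throw: [b4@7:R b1@8:L b3@9:R b2@10:L b5@12:L]
Beat 6 (L): throw ball6 h=8 -> lands@14:L; in-air after throw: [b4@7:R b1@8:L b3@9:R b2@10:L b5@12:L b6@14:L]
Beat 7 (R): throw ball4 h=9 -> lands@16:L; in-air after throw: [b1@8:L b3@9:R b2@10:L b5@12:L b6@14:L b4@16:L]
Beat 8 (L): throw ball1 h=7 -> lands@15:R; in-air after throw: [b3@9:R b2@10:L b5@12:L b6@14:L b1@15:R b4@16:L]
Beat 9 (R): throw ball3 h=4 -> lands@13:R; in-air after throw: [b2@10:L b5@12:L b3@13:R b6@14:L b1@15:R b4@16:L]
Beat 10 (L): throw ball2 h=1 -> lands@11:R; in-air after throw: [b2@11:R b5@12:L b3@13:R b6@14:L b1@15:R b4@16:L]
Beat 11 (R): throw ball2 h=7 -> lands@18:L; in-air after throw: [b5@12:L b3@13:R b6@14:L b1@15:R b4@16:L b2@18:L]
Ball 2: thrown@1 h=9 -> first land @10; rethrown@10 h=1 -> second land @11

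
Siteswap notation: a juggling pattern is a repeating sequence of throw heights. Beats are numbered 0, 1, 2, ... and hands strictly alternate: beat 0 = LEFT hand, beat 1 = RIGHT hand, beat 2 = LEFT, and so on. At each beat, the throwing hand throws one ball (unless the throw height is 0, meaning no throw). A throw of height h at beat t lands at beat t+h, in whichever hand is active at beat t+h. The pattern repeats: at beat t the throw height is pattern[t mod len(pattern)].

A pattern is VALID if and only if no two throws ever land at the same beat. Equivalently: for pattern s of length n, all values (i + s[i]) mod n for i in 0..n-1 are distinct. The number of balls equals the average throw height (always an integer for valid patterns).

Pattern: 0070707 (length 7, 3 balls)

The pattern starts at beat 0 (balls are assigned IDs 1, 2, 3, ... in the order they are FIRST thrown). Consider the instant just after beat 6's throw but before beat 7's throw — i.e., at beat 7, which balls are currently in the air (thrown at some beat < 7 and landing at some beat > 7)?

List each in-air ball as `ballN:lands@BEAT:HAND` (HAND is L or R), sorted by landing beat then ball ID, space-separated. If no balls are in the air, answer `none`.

Answer: ball1:lands@9:R ball2:lands@11:R ball3:lands@13:R

Derivation:
Beat 2 (L): throw ball1 h=7 -> lands@9:R; in-air after throw: [b1@9:R]
Beat 4 (L): throw ball2 h=7 -> lands@11:R; in-air after throw: [b1@9:R b2@11:R]
Beat 6 (L): throw ball3 h=7 -> lands@13:R; in-air after throw: [b1@9:R b2@11:R b3@13:R]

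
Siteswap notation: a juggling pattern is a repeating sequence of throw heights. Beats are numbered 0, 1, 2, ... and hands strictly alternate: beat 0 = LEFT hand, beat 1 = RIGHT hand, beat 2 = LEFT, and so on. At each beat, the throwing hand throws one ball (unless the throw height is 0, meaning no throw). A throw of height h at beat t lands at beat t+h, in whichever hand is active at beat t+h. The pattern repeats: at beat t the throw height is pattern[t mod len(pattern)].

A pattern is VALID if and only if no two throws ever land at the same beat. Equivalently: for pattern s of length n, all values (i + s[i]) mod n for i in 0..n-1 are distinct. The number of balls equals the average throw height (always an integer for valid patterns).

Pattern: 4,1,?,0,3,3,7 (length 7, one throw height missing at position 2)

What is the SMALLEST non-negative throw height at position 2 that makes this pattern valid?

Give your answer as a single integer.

i=0: (0 + 4) mod 7 = 4
i=1: (1 + 1) mod 7 = 2
i=2: s[i]=? (unknown)
i=3: (3 + 0) mod 7 = 3
i=4: (4 + 3) mod 7 = 0
i=5: (5 + 3) mod 7 = 1
i=6: (6 + 7) mod 7 = 6
Known residues: [0, 1, 2, 3, 4, 6]; need a permutation of 0..6, so missing residue r = 5
Need (2 + s) mod 7 = 5; smallest s = (5 - 2) mod 7 = 3

Answer: 3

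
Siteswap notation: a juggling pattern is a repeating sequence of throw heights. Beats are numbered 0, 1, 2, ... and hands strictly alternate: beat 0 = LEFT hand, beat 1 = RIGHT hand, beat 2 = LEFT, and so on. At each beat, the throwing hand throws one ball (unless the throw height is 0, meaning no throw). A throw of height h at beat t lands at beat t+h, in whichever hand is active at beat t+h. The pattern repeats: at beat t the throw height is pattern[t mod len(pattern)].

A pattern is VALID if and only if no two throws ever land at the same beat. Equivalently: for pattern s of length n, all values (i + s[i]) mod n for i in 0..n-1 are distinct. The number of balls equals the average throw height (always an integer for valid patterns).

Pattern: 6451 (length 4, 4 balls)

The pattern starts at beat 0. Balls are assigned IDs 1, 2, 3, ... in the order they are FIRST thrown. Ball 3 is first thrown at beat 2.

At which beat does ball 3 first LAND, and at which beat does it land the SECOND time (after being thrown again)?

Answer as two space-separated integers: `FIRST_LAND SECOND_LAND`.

Beat 0 (L): throw ball1 h=6 -> lands@6:L; in-air after throw: [b1@6:L]
Beat 1 (R): throw ball2 h=4 -> lands@5:R; in-air after throw: [b2@5:R b1@6:L]
Beat 2 (L): throw ball3 h=5 -> lands@7:R; in-air after throw: [b2@5:R b1@6:L b3@7:R]
Beat 3 (R): throw ball4 h=1 -> lands@4:L; in-air after throw: [b4@4:L b2@5:R b1@6:L b3@7:R]
Beat 4 (L): throw ball4 h=6 -> lands@10:L; in-air after throw: [b2@5:R b1@6:L b3@7:R b4@10:L]
Beat 5 (R): throw ball2 h=4 -> lands@9:R; in-air after throw: [b1@6:L b3@7:R b2@9:R b4@10:L]
Beat 6 (L): throw ball1 h=5 -> lands@11:R; in-air after throw: [b3@7:R b2@9:R b4@10:L b1@11:R]
Beat 7 (R): throw ball3 h=1 -> lands@8:L; in-air after throw: [b3@8:L b2@9:R b4@10:L b1@11:R]
Beat 8 (L): throw ball3 h=6 -> lands@14:L; in-air after throw: [b2@9:R b4@10:L b1@11:R b3@14:L]
Ball 3: thrown@2 h=5 -> first land @7; rethrown@7 h=1 -> second land @8

Answer: 7 8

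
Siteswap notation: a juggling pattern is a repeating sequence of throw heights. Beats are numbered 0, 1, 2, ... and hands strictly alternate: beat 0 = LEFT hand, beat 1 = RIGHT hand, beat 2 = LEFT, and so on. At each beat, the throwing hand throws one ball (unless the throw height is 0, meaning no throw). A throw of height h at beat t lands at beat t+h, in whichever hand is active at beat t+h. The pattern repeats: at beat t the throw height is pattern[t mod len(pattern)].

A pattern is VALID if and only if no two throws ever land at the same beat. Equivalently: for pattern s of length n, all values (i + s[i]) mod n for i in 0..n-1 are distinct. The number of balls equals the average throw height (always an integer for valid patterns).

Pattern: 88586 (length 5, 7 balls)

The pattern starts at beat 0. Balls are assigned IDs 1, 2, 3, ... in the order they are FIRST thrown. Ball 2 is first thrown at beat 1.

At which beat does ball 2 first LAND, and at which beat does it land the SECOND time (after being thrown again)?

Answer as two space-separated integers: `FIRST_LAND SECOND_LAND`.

Answer: 9 15

Derivation:
Beat 0 (L): throw ball1 h=8 -> lands@8:L; in-air after throw: [b1@8:L]
Beat 1 (R): throw ball2 h=8 -> lands@9:R; in-air after throw: [b1@8:L b2@9:R]
Beat 2 (L): throw ball3 h=5 -> lands@7:R; in-air after throw: [b3@7:R b1@8:L b2@9:R]
Beat 3 (R): throw ball4 h=8 -> lands@11:R; in-air after throw: [b3@7:R b1@8:L b2@9:R b4@11:R]
Beat 4 (L): throw ball5 h=6 -> lands@10:L; in-air after throw: [b3@7:R b1@8:L b2@9:R b5@10:L b4@11:R]
Beat 5 (R): throw ball6 h=8 -> lands@13:R; in-air after throw: [b3@7:R b1@8:L b2@9:R b5@10:L b4@11:R b6@13:R]
Beat 6 (L): throw ball7 h=8 -> lands@14:L; in-air after throw: [b3@7:R b1@8:L b2@9:R b5@10:L b4@11:R b6@13:R b7@14:L]
Beat 7 (R): throw ball3 h=5 -> lands@12:L; in-air after throw: [b1@8:L b2@9:R b5@10:L b4@11:R b3@12:L b6@13:R b7@14:L]
Beat 8 (L): throw ball1 h=8 -> lands@16:L; in-air after throw: [b2@9:R b5@10:L b4@11:R b3@12:L b6@13:R b7@14:L b1@16:L]
Beat 9 (R): throw ball2 h=6 -> lands@15:R; in-air after throw: [b5@10:L b4@11:R b3@12:L b6@13:R b7@14:L b2@15:R b1@16:L]
Beat 10 (L): throw ball5 h=8 -> lands@18:L; in-air after throw: [b4@11:R b3@12:L b6@13:R b7@14:L b2@15:R b1@16:L b5@18:L]
Beat 11 (R): throw ball4 h=8 -> lands@19:R; in-air after throw: [b3@12:L b6@13:R b7@14:L b2@15:R b1@16:L b5@18:L b4@19:R]
Beat 12 (L): throw ball3 h=5 -> lands@17:R; in-air after throw: [b6@13:R b7@14:L b2@15:R b1@16:L b3@17:R b5@18:L b4@19:R]
Beat 13 (R): throw ball6 h=8 -> lands@21:R; in-air after throw: [b7@14:L b2@15:R b1@16:L b3@17:R b5@18:L b4@19:R b6@21:R]
Beat 14 (L): throw ball7 h=6 -> lands@20:L; in-air after throw: [b2@15:R b1@16:L b3@17:R b5@18:L b4@19:R b7@20:L b6@21:R]
Beat 15 (R): throw ball2 h=8 -> lands@23:R; in-air after throw: [b1@16:L b3@17:R b5@18:L b4@19:R b7@20:L b6@21:R b2@23:R]
Ball 2: thrown@1 h=8 -> first land @9; rethrown@9 h=6 -> second land @15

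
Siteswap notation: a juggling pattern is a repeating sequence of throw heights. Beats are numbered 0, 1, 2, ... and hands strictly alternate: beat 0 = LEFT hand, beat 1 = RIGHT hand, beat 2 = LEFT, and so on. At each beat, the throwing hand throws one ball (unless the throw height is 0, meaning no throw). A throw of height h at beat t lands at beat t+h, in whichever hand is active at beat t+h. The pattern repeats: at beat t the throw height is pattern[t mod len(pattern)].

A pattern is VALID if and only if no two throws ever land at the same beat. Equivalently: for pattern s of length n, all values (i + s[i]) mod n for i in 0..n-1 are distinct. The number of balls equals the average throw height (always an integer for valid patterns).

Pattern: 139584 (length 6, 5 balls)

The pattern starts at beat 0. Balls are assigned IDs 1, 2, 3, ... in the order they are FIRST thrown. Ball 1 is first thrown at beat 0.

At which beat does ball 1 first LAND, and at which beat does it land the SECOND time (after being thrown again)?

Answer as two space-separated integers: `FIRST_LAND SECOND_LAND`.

Beat 0 (L): throw ball1 h=1 -> lands@1:R; in-air after throw: [b1@1:R]
Beat 1 (R): throw ball1 h=3 -> lands@4:L; in-air after throw: [b1@4:L]
Beat 2 (L): throw ball2 h=9 -> lands@11:R; in-air after throw: [b1@4:L b2@11:R]
Beat 3 (R): throw ball3 h=5 -> lands@8:L; in-air after throw: [b1@4:L b3@8:L b2@11:R]
Beat 4 (L): throw ball1 h=8 -> lands@12:L; in-air after throw: [b3@8:L b2@11:R b1@12:L]
Ball 1: thrown@0 h=1 -> first land @1; rethrown@1 h=3 -> second land @4

Answer: 1 4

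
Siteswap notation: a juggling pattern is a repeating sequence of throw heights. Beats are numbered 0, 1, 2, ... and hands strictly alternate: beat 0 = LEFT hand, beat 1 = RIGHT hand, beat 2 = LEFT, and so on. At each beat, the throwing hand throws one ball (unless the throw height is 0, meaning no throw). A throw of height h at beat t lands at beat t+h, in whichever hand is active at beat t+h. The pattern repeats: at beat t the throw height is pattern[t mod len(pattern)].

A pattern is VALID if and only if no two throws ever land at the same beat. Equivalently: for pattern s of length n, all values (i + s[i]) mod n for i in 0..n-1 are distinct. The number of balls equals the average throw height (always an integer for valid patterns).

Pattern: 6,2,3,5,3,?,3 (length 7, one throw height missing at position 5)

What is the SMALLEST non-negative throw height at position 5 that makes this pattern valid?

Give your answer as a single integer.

i=0: (0 + 6) mod 7 = 6
i=1: (1 + 2) mod 7 = 3
i=2: (2 + 3) mod 7 = 5
i=3: (3 + 5) mod 7 = 1
i=4: (4 + 3) mod 7 = 0
i=5: s[i]=? (unknown)
i=6: (6 + 3) mod 7 = 2
Known residues: [0, 1, 2, 3, 5, 6]; need a permutation of 0..6, so missing residue r = 4
Need (5 + s) mod 7 = 4; smallest s = (4 - 5) mod 7 = 6

Answer: 6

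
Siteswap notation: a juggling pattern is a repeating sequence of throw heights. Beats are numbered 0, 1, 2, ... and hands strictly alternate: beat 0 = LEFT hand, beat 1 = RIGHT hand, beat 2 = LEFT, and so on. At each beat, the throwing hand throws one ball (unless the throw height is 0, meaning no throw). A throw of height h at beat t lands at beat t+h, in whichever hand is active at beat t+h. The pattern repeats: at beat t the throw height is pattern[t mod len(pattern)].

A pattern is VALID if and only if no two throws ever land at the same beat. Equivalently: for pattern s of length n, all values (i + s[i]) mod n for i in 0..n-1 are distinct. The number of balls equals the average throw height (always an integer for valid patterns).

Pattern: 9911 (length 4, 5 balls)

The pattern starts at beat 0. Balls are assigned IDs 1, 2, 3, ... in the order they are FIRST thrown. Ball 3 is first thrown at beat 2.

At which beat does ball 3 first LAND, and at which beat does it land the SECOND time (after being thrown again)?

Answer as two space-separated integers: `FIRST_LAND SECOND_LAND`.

Answer: 3 4

Derivation:
Beat 0 (L): throw ball1 h=9 -> lands@9:R; in-air after throw: [b1@9:R]
Beat 1 (R): throw ball2 h=9 -> lands@10:L; in-air after throw: [b1@9:R b2@10:L]
Beat 2 (L): throw ball3 h=1 -> lands@3:R; in-air after throw: [b3@3:R b1@9:R b2@10:L]
Beat 3 (R): throw ball3 h=1 -> lands@4:L; in-air after throw: [b3@4:L b1@9:R b2@10:L]
Beat 4 (L): throw ball3 h=9 -> lands@13:R; in-air after throw: [b1@9:R b2@10:L b3@13:R]
Ball 3: thrown@2 h=1 -> first land @3; rethrown@3 h=1 -> second land @4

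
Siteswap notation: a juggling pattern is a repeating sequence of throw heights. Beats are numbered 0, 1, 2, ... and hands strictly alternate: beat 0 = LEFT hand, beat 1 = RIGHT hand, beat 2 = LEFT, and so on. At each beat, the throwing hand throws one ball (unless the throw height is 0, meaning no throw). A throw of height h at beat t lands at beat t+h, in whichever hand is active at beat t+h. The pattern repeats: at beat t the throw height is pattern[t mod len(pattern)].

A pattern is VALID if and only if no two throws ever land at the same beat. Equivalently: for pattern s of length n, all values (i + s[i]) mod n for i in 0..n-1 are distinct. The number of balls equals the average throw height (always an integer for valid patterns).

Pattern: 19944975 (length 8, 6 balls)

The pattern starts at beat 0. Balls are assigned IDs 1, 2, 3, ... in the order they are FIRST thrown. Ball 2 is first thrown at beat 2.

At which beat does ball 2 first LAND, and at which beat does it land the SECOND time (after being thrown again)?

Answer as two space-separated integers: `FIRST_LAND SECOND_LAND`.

Beat 0 (L): throw ball1 h=1 -> lands@1:R; in-air after throw: [b1@1:R]
Beat 1 (R): throw ball1 h=9 -> lands@10:L; in-air after throw: [b1@10:L]
Beat 2 (L): throw ball2 h=9 -> lands@11:R; in-air after throw: [b1@10:L b2@11:R]
Beat 3 (R): throw ball3 h=4 -> lands@7:R; in-air after throw: [b3@7:R b1@10:L b2@11:R]
Beat 4 (L): throw ball4 h=4 -> lands@8:L; in-air after throw: [b3@7:R b4@8:L b1@10:L b2@11:R]
Beat 5 (R): throw ball5 h=9 -> lands@14:L; in-air after throw: [b3@7:R b4@8:L b1@10:L b2@11:R b5@14:L]
Beat 6 (L): throw ball6 h=7 -> lands@13:R; in-air after throw: [b3@7:R b4@8:L b1@10:L b2@11:R b6@13:R b5@14:L]
Beat 7 (R): throw ball3 h=5 -> lands@12:L; in-air after throw: [b4@8:L b1@10:L b2@11:R b3@12:L b6@13:R b5@14:L]
Beat 8 (L): throw ball4 h=1 -> lands@9:R; in-air after throw: [b4@9:R b1@10:L b2@11:R b3@12:L b6@13:R b5@14:L]
Beat 9 (R): throw ball4 h=9 -> lands@18:L; in-air after throw: [b1@10:L b2@11:R b3@12:L b6@13:R b5@14:L b4@18:L]
Beat 10 (L): throw ball1 h=9 -> lands@19:R; in-air after throw: [b2@11:R b3@12:L b6@13:R b5@14:L b4@18:L b1@19:R]
Beat 11 (R): throw ball2 h=4 -> lands@15:R; in-air after throw: [b3@12:L b6@13:R b5@14:L b2@15:R b4@18:L b1@19:R]
Beat 12 (L): throw ball3 h=4 -> lands@16:L; in-air after throw: [b6@13:R b5@14:L b2@15:R b3@16:L b4@18:L b1@19:R]
Ball 2: thrown@2 h=9 -> first land @11; rethrown@11 h=4 -> second land @15

Answer: 11 15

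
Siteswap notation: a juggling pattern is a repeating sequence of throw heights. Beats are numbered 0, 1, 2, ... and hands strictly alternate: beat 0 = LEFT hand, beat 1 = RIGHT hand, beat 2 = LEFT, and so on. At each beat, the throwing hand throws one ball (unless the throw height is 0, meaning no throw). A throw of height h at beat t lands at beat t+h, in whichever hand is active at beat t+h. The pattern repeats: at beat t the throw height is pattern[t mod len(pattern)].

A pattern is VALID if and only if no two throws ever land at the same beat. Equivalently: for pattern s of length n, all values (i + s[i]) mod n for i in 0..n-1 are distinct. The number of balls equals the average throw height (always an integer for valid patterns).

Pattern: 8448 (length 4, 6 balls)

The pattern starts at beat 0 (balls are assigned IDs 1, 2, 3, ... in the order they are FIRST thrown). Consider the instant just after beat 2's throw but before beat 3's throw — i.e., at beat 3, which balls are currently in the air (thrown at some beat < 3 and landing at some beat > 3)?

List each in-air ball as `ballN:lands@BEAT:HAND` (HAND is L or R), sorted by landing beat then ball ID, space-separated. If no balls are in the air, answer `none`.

Answer: ball2:lands@5:R ball3:lands@6:L ball1:lands@8:L

Derivation:
Beat 0 (L): throw ball1 h=8 -> lands@8:L; in-air after throw: [b1@8:L]
Beat 1 (R): throw ball2 h=4 -> lands@5:R; in-air after throw: [b2@5:R b1@8:L]
Beat 2 (L): throw ball3 h=4 -> lands@6:L; in-air after throw: [b2@5:R b3@6:L b1@8:L]
Beat 3 (R): throw ball4 h=8 -> lands@11:R; in-air after throw: [b2@5:R b3@6:L b1@8:L b4@11:R]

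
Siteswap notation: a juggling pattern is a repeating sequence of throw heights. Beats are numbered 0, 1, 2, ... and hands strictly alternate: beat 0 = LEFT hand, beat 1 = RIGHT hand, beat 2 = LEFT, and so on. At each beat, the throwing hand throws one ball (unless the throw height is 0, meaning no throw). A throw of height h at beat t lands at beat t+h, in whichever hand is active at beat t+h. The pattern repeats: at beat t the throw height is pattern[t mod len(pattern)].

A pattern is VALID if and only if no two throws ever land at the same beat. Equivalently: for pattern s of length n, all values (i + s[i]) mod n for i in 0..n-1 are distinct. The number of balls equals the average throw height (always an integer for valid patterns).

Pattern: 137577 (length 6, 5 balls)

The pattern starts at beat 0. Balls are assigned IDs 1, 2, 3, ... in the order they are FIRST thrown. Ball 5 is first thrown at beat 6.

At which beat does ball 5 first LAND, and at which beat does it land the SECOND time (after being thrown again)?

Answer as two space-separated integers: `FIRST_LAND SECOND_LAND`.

Answer: 7 10

Derivation:
Beat 0 (L): throw ball1 h=1 -> lands@1:R; in-air after throw: [b1@1:R]
Beat 1 (R): throw ball1 h=3 -> lands@4:L; in-air after throw: [b1@4:L]
Beat 2 (L): throw ball2 h=7 -> lands@9:R; in-air after throw: [b1@4:L b2@9:R]
Beat 3 (R): throw ball3 h=5 -> lands@8:L; in-air after throw: [b1@4:L b3@8:L b2@9:R]
Beat 4 (L): throw ball1 h=7 -> lands@11:R; in-air after throw: [b3@8:L b2@9:R b1@11:R]
Beat 5 (R): throw ball4 h=7 -> lands@12:L; in-air after throw: [b3@8:L b2@9:R b1@11:R b4@12:L]
Beat 6 (L): throw ball5 h=1 -> lands@7:R; in-air after throw: [b5@7:R b3@8:L b2@9:R b1@11:R b4@12:L]
Beat 7 (R): throw ball5 h=3 -> lands@10:L; in-air after throw: [b3@8:L b2@9:R b5@10:L b1@11:R b4@12:L]
Beat 8 (L): throw ball3 h=7 -> lands@15:R; in-air after throw: [b2@9:R b5@10:L b1@11:R b4@12:L b3@15:R]
Beat 9 (R): throw ball2 h=5 -> lands@14:L; in-air after throw: [b5@10:L b1@11:R b4@12:L b2@14:L b3@15:R]
Beat 10 (L): throw ball5 h=7 -> lands@17:R; in-air after throw: [b1@11:R b4@12:L b2@14:L b3@15:R b5@17:R]
Ball 5: thrown@6 h=1 -> first land @7; rethrown@7 h=3 -> second land @10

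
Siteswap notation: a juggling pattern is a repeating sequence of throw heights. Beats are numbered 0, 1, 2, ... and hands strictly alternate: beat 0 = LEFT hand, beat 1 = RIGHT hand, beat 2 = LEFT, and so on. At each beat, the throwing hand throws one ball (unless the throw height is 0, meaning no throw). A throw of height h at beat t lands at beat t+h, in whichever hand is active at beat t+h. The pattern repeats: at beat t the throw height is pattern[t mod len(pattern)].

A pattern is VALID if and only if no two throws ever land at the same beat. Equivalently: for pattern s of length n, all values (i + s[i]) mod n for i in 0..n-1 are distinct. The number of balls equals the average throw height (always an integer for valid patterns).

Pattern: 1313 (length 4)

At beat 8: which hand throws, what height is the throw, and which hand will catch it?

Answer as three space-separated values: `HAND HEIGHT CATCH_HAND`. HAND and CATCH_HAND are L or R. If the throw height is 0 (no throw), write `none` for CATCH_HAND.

Beat 8: 8 mod 2 = 0, so hand = L
Throw height = pattern[8 mod 4] = pattern[0] = 1
Lands at beat 8+1=9, 9 mod 2 = 1, so catch hand = R

Answer: L 1 R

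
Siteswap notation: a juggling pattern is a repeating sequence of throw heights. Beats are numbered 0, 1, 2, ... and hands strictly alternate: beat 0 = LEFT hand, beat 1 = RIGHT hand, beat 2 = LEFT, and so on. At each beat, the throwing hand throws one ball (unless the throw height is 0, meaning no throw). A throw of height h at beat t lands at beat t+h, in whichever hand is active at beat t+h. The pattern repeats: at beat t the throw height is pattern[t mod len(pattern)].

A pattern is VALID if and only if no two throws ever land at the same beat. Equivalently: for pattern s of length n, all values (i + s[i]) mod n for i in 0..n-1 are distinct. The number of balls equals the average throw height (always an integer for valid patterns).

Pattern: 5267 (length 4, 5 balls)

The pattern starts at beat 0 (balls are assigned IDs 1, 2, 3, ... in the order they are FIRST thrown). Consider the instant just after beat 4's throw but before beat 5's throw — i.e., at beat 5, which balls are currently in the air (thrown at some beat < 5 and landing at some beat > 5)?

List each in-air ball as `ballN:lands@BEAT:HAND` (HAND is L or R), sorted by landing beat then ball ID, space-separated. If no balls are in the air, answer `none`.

Beat 0 (L): throw ball1 h=5 -> lands@5:R; in-air after throw: [b1@5:R]
Beat 1 (R): throw ball2 h=2 -> lands@3:R; in-air after throw: [b2@3:R b1@5:R]
Beat 2 (L): throw ball3 h=6 -> lands@8:L; in-air after throw: [b2@3:R b1@5:R b3@8:L]
Beat 3 (R): throw ball2 h=7 -> lands@10:L; in-air after throw: [b1@5:R b3@8:L b2@10:L]
Beat 4 (L): throw ball4 h=5 -> lands@9:R; in-air after throw: [b1@5:R b3@8:L b4@9:R b2@10:L]
Beat 5 (R): throw ball1 h=2 -> lands@7:R; in-air after throw: [b1@7:R b3@8:L b4@9:R b2@10:L]

Answer: ball3:lands@8:L ball4:lands@9:R ball2:lands@10:L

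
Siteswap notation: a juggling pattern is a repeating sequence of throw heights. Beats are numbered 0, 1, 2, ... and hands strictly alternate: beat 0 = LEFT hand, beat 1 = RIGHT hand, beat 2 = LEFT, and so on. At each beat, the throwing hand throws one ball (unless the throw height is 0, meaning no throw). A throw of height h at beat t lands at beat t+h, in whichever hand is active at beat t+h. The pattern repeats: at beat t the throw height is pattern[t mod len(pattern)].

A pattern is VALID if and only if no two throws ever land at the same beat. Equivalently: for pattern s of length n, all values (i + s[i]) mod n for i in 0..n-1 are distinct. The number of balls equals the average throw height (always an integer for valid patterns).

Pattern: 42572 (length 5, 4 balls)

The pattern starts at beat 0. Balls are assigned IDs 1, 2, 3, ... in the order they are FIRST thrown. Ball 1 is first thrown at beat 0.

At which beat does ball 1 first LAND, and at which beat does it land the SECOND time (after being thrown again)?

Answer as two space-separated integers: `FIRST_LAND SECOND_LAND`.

Answer: 4 6

Derivation:
Beat 0 (L): throw ball1 h=4 -> lands@4:L; in-air after throw: [b1@4:L]
Beat 1 (R): throw ball2 h=2 -> lands@3:R; in-air after throw: [b2@3:R b1@4:L]
Beat 2 (L): throw ball3 h=5 -> lands@7:R; in-air after throw: [b2@3:R b1@4:L b3@7:R]
Beat 3 (R): throw ball2 h=7 -> lands@10:L; in-air after throw: [b1@4:L b3@7:R b2@10:L]
Beat 4 (L): throw ball1 h=2 -> lands@6:L; in-air after throw: [b1@6:L b3@7:R b2@10:L]
Beat 5 (R): throw ball4 h=4 -> lands@9:R; in-air after throw: [b1@6:L b3@7:R b4@9:R b2@10:L]
Beat 6 (L): throw ball1 h=2 -> lands@8:L; in-air after throw: [b3@7:R b1@8:L b4@9:R b2@10:L]
Ball 1: thrown@0 h=4 -> first land @4; rethrown@4 h=2 -> second land @6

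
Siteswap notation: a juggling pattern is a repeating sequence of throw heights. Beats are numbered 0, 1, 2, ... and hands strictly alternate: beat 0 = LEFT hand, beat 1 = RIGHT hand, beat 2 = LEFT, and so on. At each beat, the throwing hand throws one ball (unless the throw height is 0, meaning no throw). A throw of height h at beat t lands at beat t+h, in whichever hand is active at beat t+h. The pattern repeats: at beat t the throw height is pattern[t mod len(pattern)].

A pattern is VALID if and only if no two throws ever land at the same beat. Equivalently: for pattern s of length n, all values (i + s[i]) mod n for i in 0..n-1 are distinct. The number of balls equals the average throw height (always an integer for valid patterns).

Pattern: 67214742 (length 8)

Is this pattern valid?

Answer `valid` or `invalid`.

i=0: (i + s[i]) mod n = (0 + 6) mod 8 = 6
i=1: (i + s[i]) mod n = (1 + 7) mod 8 = 0
i=2: (i + s[i]) mod n = (2 + 2) mod 8 = 4
i=3: (i + s[i]) mod n = (3 + 1) mod 8 = 4
i=4: (i + s[i]) mod n = (4 + 4) mod 8 = 0
i=5: (i + s[i]) mod n = (5 + 7) mod 8 = 4
i=6: (i + s[i]) mod n = (6 + 4) mod 8 = 2
i=7: (i + s[i]) mod n = (7 + 2) mod 8 = 1
Residues: [6, 0, 4, 4, 0, 4, 2, 1], distinct: False

Answer: invalid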